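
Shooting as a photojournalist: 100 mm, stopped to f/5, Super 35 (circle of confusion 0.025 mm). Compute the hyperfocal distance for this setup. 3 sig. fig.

80.1 m

Hyperfocal distance H = f²/(N·c) + f = 100²/(5 × 0.025) + 100 = 10000/0.125 + 100 ≈ 80100.0 mm ≈ 80.1 m.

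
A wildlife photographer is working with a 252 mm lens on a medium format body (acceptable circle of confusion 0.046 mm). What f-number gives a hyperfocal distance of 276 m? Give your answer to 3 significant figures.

f/5.01

Rearrange H = f²/(N·c) + f for N: N = f² / ((H − f)·c).
N = 252² / ((276000 − 252) × 0.046) = 63504 / 12684 ≈ 5.01.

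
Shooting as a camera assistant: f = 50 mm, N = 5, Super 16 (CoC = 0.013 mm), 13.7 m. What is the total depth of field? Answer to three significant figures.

11.1 m

Hyperfocal distance H = f²/(N·c) + f = 50²/(5 × 0.013) + 50 = 2500/0.065 + 50 ≈ 38511.5 mm ≈ 38.51 m.
Near limit Dn = s·(H − f)/(H + s − 2f) = 13700 × (38511.5 − 50) / (38511.5 + 13700 − 2 × 50) = 13700 × 38461.5 / 52111.5 ≈ 10111 mm.
Far limit Df = s·(H − f)/(H − s) = 13700 × (38511.5 − 50) / (38511.5 − 13700) = 13700 × 38461.5 / 24811.5 ≈ 21237 mm.
Depth of field = Df − Dn = 21237 − 10111 ≈ 11126 mm ≈ 11.1 m.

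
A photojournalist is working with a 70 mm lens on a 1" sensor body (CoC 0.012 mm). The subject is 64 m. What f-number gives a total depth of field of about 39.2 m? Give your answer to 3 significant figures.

f/1.80

Write h = H − f = f²/(N·c). The thin-lens limits are Dn = s·h/(h + (s−f)) and Df = s·h/(h − (s−f)), so DoF = Df − Dn = 2·s·(s−f)·h / (h² − (s−f)²).
That is a quadratic in h: DoF·h² − 2·s·(s−f)·h − DoF·(s−f)² = 0 ⇒ h = (s−f)·(s + √(s² + DoF²)) / DoF = 63930 × (64000 + √(64000² + 39200²)) / 39200 = 63930 × (64000 + 75050.9) / 39200 ≈ 226774 mm.
Then N = f²/(c·h) = 70² / (0.012 × 226774) = 4900 / 2721.3 ≈ 1.80.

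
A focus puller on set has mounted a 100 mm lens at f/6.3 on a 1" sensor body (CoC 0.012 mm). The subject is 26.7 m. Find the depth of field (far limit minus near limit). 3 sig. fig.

Hyperfocal distance H = f²/(N·c) + f = 100²/(6.3 × 0.012) + 100 = 10000/0.0756 + 100 ≈ 132375.1 mm ≈ 132.4 m.
Near limit Dn = s·(H − f)/(H + s − 2f) = 26700 × (132375.1 − 100) / (132375.1 + 26700 − 2 × 100) = 26700 × 132275.1 / 158875.1 ≈ 22230 mm.
Far limit Df = s·(H − f)/(H − s) = 26700 × (132375.1 − 100) / (132375.1 − 26700) = 26700 × 132275.1 / 105675.1 ≈ 33421 mm.
Depth of field = Df − Dn = 33421 − 22230 ≈ 11191 mm ≈ 11.2 m.

11.2 m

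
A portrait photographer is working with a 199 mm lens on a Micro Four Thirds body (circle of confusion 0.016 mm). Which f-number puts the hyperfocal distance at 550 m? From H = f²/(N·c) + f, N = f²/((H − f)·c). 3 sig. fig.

f/4.50

Rearrange H = f²/(N·c) + f for N: N = f² / ((H − f)·c).
N = 199² / ((550000 − 199) × 0.016) = 39601 / 8797 ≈ 4.50.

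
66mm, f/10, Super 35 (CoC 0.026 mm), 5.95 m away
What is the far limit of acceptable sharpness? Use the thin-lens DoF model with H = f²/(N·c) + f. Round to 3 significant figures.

Hyperfocal distance H = f²/(N·c) + f = 66²/(10 × 0.026) + 66 = 4356/0.26 + 66 ≈ 16819.8 mm ≈ 16.82 m.
Far limit Df = s·(H − f)/(H − s) = 5950 × (16819.8 − 66) / (16819.8 − 5950) = 5950 × 16753.8 / 10869.8 ≈ 9170.8 mm ≈ 9.17 m.

9.17 m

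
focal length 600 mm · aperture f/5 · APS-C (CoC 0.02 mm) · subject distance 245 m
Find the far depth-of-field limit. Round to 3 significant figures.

263 m

Hyperfocal distance H = f²/(N·c) + f = 600²/(5 × 0.02) + 600 = 360000/0.1 + 600 ≈ 3600600.0 mm ≈ 3601 m.
Far limit Df = s·(H − f)/(H − s) = 245000 × (3600600.0 − 600) / (3600600.0 − 245000) = 245000 × 3600000.0 / 3355600.0 ≈ 262844 mm ≈ 263 m.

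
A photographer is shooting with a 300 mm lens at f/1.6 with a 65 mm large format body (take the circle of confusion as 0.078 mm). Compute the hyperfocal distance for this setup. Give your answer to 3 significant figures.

721 m

Hyperfocal distance H = f²/(N·c) + f = 300²/(1.6 × 0.078) + 300 = 90000/0.1248 + 300 ≈ 721453.8 mm ≈ 721 m.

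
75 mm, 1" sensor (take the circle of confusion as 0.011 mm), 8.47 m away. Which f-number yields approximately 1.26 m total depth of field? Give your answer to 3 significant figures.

Write h = H − f = f²/(N·c). The thin-lens limits are Dn = s·h/(h + (s−f)) and Df = s·h/(h − (s−f)), so DoF = Df − Dn = 2·s·(s−f)·h / (h² − (s−f)²).
That is a quadratic in h: DoF·h² − 2·s·(s−f)·h − DoF·(s−f)² = 0 ⇒ h = (s−f)·(s + √(s² + DoF²)) / DoF = 8395 × (8470 + √(8470² + 1260²)) / 1260 = 8395 × (8470 + 8563.21) / 1260 ≈ 113487 mm.
Then N = f²/(c·h) = 75² / (0.011 × 113487) = 5625 / 1248.4 ≈ 4.51.

f/4.51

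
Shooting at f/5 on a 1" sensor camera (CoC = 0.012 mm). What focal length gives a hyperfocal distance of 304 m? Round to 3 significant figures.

135 mm

From H = f²/(N·c) + f, with f ≪ H: f ≈ √(H·N·c) = √(304000 × 5 × 0.012) = √18240 ≈ 135.1 mm.
The +f correction barely moves this — solving exactly, f² + N·c·f − N·c·H = 0 ⇒ f = (−N·c + √((N·c)² + 4·N·c·H))/2 = (−0.06 + √72960)/2 ≈ 135.03 mm, so f ≈ 135 mm.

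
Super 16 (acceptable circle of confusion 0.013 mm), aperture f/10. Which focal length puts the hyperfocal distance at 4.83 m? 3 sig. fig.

25.0 mm

From H = f²/(N·c) + f, with f ≪ H: f ≈ √(H·N·c) = √(4830 × 10 × 0.013) = √627.90 ≈ 25.06 mm.
Exact: f² + N·c·f − N·c·H = 0 ⇒ f = (−N·c + √((N·c)² + 4·N·c·H))/2 = (−0.13 + √2511.6)/2 ≈ 24.993 mm ≈ 25.0 mm.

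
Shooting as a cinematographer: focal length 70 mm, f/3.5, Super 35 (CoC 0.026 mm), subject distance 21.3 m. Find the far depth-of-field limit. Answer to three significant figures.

Hyperfocal distance H = f²/(N·c) + f = 70²/(3.5 × 0.026) + 70 = 4900/0.091 + 70 ≈ 53916.2 mm ≈ 53.92 m.
Far limit Df = s·(H − f)/(H − s) = 21300 × (53916.2 − 70) / (53916.2 − 21300) = 21300 × 53846.2 / 32616.2 ≈ 35164 mm ≈ 35.2 m.

35.2 m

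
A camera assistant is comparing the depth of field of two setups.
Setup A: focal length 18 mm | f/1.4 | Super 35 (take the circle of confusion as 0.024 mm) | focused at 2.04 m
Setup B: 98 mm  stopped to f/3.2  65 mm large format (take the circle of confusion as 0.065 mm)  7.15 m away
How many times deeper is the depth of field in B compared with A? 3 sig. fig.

2.50

Setup A: H = 18²/(1.4×0.024) + 18 ≈ 9660.9 mm; DoF = Df − Dn = 2581.26 − 1686.38 ≈ 894.88 mm.
Setup B: H = 98²/(3.2×0.065) + 98 ≈ 46271.1 mm; DoF = Df − Dn = 8438.9 − 6202.7 ≈ 2236.2 mm.
Ratio = 2236.2 / 894.88 ≈ 2.50.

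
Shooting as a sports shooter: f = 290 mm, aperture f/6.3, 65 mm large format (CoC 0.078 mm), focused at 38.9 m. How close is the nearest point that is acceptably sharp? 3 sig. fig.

Hyperfocal distance H = f²/(N·c) + f = 290²/(6.3 × 0.078) + 290 = 84100/0.4914 + 290 ≈ 171433.7 mm ≈ 171.4 m.
Near limit Dn = s·(H − f)/(H + s − 2f) = 38900 × (171433.7 − 290) / (171433.7 + 38900 − 2 × 290) = 38900 × 171143.7 / 209753.7 ≈ 31740 mm ≈ 31.7 m.

31.7 m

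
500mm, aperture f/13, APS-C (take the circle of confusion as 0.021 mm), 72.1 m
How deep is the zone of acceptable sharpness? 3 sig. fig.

Hyperfocal distance H = f²/(N·c) + f = 500²/(13 × 0.021) + 500 = 250000/0.273 + 500 ≈ 916250.9 mm ≈ 916.3 m.
Near limit Dn = s·(H − f)/(H + s − 2f) = 72100 × (916250.9 − 500) / (916250.9 + 72100 − 2 × 500) = 72100 × 915750.9 / 987350.9 ≈ 66872 mm.
Far limit Df = s·(H − f)/(H − s) = 72100 × (916250.9 − 500) / (916250.9 − 72100) = 72100 × 915750.9 / 844150.9 ≈ 78215 mm.
Depth of field = Df − Dn = 78215 − 66872 ≈ 11343 mm ≈ 11.3 m.

11.3 m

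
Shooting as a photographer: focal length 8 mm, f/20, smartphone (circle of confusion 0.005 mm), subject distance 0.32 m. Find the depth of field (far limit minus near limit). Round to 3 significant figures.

Hyperfocal distance H = f²/(N·c) + f = 8²/(20 × 0.005) + 8 = 64/0.1 + 8 ≈ 648.0 mm ≈ 0.648 m.
Near limit Dn = s·(H − f)/(H + s − 2f) = 320 × (648.0 − 8) / (648.0 + 320 − 2 × 8) = 320 × 640.0 / 952.0 ≈ 215.13 mm.
Far limit Df = s·(H − f)/(H − s) = 320 × (648.0 − 8) / (648.0 − 320) = 320 × 640.0 / 328.0 ≈ 624.39 mm.
Depth of field = Df − Dn = 624.39 − 215.13 ≈ 409.26 mm.

409 mm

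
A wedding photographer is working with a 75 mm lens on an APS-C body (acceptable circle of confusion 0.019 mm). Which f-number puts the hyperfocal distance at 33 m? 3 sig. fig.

Rearrange H = f²/(N·c) + f for N: N = f² / ((H − f)·c).
N = 75² / ((33000 − 75) × 0.019) = 5625 / 625.6 ≈ 8.99.

f/8.99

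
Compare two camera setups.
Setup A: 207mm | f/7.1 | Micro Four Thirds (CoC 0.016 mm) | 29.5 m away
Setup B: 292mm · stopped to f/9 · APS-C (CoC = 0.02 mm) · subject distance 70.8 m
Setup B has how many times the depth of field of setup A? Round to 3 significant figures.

4.68

Setup A: H = 207²/(7.1×0.016) + 207 ≈ 377398.9 mm; DoF = Df − Dn = 31983.9 − 27374.1 ≈ 4609.8 mm.
Setup B: H = 292²/(9×0.02) + 292 ≈ 473980.9 mm; DoF = Df − Dn = 83181 − 61627 ≈ 21554 mm.
Ratio = 21554 / 4609.8 ≈ 4.68.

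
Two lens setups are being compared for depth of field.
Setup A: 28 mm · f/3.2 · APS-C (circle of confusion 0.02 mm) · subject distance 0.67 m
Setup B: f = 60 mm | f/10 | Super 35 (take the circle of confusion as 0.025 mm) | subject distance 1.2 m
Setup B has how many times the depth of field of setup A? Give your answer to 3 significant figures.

Setup A: H = 28²/(3.2×0.02) + 28 ≈ 12278.0 mm; DoF = Df − Dn = 707.055 − 636.635 ≈ 70.420 mm.
Setup B: H = 60²/(10×0.025) + 60 ≈ 14460.0 mm; DoF = Df − Dn = 1303.17 − 1111.97 ≈ 191.20 mm.
Ratio = 191.20 / 70.420 ≈ 2.72.

2.72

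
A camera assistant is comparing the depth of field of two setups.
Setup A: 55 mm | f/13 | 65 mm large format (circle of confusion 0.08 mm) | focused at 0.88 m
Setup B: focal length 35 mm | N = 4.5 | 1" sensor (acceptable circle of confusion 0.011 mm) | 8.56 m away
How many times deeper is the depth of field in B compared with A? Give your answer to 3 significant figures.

Setup A: H = 55²/(13×0.08) + 55 ≈ 2963.7 mm; DoF = Df − Dn = 1228.43 − 685.55 ≈ 542.88 mm.
Setup B: H = 35²/(4.5×0.011) + 35 ≈ 24782.5 mm; DoF = Df − Dn = 13058.3 − 6366.8 ≈ 6691.5 mm.
Ratio = 6691.5 / 542.88 ≈ 12.3.

12.3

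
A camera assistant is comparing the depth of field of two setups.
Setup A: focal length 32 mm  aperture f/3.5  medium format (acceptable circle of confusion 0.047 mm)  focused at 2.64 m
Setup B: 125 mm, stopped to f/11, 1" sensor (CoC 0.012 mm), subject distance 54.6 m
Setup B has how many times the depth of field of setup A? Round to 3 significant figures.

Setup A: H = 32²/(3.5×0.047) + 32 ≈ 6256.9 mm; DoF = Df − Dn = 4543.6 − 1860.5 ≈ 2683.1 mm.
Setup B: H = 125²/(11×0.012) + 125 ≈ 118496.2 mm; DoF = Df − Dn = 101149 − 37392 ≈ 63757 mm.
Ratio = 63757 / 2683.1 ≈ 23.8.

23.8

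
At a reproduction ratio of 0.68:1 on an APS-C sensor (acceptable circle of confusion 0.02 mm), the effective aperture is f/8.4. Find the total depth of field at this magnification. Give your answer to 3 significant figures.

0.727 mm

At magnification m, DoF ≈ 2·N_eff·c/m² = 2 × 8.4 × 0.02 / 0.68² = 0.336 / 0.4624 ≈ 0.727 mm.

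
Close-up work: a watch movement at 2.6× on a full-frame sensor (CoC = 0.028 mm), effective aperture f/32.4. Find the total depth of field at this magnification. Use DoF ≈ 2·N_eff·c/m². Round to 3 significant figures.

At magnification m, DoF ≈ 2·N_eff·c/m² = 2 × 32.4 × 0.028 / 2.6² = 1.814 / 6.76 ≈ 0.268 mm.

0.268 mm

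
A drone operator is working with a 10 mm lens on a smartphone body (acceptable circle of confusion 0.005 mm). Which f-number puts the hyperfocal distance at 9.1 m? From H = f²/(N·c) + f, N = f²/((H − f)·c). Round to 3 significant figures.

Rearrange H = f²/(N·c) + f for N: N = f² / ((H − f)·c).
N = 10² / ((9100 − 10) × 0.005) = 100 / 45.45 ≈ 2.20.

f/2.20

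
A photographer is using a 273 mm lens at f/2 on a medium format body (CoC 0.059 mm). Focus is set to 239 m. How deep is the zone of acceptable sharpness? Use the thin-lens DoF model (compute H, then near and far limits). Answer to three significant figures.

Hyperfocal distance H = f²/(N·c) + f = 273²/(2 × 0.059) + 273 = 74529/0.118 + 273 ≈ 631874.7 mm ≈ 631.9 m.
Near limit Dn = s·(H − f)/(H + s − 2f) = 239000 × (631874.7 − 273) / (631874.7 + 239000 − 2 × 273) = 239000 × 631601.7 / 870328.7 ≈ 173443 mm.
Far limit Df = s·(H − f)/(H − s) = 239000 × (631874.7 − 273) / (631874.7 − 239000) = 239000 × 631601.7 / 392874.7 ≈ 384226 mm.
Depth of field = Df − Dn = 384226 − 173443 ≈ 210783 mm ≈ 211 m.

211 m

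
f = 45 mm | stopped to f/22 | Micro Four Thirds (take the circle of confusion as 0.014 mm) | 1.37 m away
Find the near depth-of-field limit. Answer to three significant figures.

1.14 m

Hyperfocal distance H = f²/(N·c) + f = 45²/(22 × 0.014) + 45 = 2025/0.308 + 45 ≈ 6619.7 mm ≈ 6.620 m.
Near limit Dn = s·(H − f)/(H + s − 2f) = 1370 × (6619.7 − 45) / (6619.7 + 1370 − 2 × 45) = 1370 × 6574.7 / 7899.7 ≈ 1140.2 mm ≈ 1.14 m.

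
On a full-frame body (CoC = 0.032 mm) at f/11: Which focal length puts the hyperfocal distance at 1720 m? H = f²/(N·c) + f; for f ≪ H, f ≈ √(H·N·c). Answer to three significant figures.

778 mm

From H = f²/(N·c) + f, with f ≪ H: f ≈ √(H·N·c) = √(1720000 × 11 × 0.032) = √605440 ≈ 778.1 mm.
The +f correction barely moves this — solving exactly, f² + N·c·f − N·c·H = 0 ⇒ f = (−N·c + √((N·c)² + 4·N·c·H))/2 = (−0.352 + √2421760)/2 ≈ 777.92 mm, so f ≈ 778 mm.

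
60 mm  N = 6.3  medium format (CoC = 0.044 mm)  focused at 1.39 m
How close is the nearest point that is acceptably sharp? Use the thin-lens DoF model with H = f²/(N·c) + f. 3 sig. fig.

1.26 m

Hyperfocal distance H = f²/(N·c) + f = 60²/(6.3 × 0.044) + 60 = 3600/0.2772 + 60 ≈ 13047.0 mm ≈ 13.05 m.
Near limit Dn = s·(H − f)/(H + s − 2f) = 1390 × (13047.0 − 60) / (13047.0 + 1390 − 2 × 60) = 1390 × 12987.0 / 14317.0 ≈ 1260.9 mm ≈ 1.26 m.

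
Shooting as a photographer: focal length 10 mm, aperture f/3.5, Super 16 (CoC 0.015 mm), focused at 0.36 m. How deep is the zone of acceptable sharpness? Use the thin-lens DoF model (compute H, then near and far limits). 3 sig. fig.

137 mm

Hyperfocal distance H = f²/(N·c) + f = 10²/(3.5 × 0.015) + 10 = 100/0.0525 + 10 ≈ 1914.8 mm ≈ 1.915 m.
Near limit Dn = s·(H − f)/(H + s − 2f) = 360 × (1914.8 − 10) / (1914.8 + 360 − 2 × 10) = 360 × 1904.8 / 2254.8 ≈ 304.12 mm.
Far limit Df = s·(H − f)/(H − s) = 360 × (1914.8 − 10) / (1914.8 − 360) = 360 × 1904.8 / 1554.8 ≈ 441.04 mm.
Depth of field = Df − Dn = 441.04 − 304.12 ≈ 136.92 mm.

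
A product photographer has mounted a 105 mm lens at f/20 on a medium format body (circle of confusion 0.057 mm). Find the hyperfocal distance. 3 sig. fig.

9.78 m

Hyperfocal distance H = f²/(N·c) + f = 105²/(20 × 0.057) + 105 = 11025/1.14 + 105 ≈ 9776.1 mm ≈ 9.78 m.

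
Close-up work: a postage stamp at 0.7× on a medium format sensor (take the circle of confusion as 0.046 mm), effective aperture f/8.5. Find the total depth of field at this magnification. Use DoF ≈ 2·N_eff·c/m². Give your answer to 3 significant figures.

At magnification m, DoF ≈ 2·N_eff·c/m² = 2 × 8.5 × 0.046 / 0.7² = 0.782 / 0.49 ≈ 1.6 mm.

1.60 mm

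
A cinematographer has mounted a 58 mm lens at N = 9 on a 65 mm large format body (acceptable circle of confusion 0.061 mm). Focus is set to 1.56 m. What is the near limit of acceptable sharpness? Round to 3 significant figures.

Hyperfocal distance H = f²/(N·c) + f = 58²/(9 × 0.061) + 58 = 3364/0.549 + 58 ≈ 6185.5 mm ≈ 6.186 m.
Near limit Dn = s·(H − f)/(H + s − 2f) = 1560 × (6185.5 − 58) / (6185.5 + 1560 − 2 × 58) = 1560 × 6127.5 / 7629.5 ≈ 1252.9 mm ≈ 1.25 m.

1.25 m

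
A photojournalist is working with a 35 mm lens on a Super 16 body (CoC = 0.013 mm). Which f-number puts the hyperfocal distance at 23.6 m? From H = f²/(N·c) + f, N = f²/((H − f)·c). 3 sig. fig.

f/4

Rearrange H = f²/(N·c) + f for N: N = f² / ((H − f)·c).
N = 35² / ((23600 − 35) × 0.013) = 1225 / 306.3 ≈ 4.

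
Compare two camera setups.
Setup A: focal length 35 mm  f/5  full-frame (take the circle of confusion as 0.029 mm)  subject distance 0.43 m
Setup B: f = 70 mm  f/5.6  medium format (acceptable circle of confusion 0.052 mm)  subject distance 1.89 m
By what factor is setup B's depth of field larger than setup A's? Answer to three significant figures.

Setup A: H = 35²/(5×0.029) + 35 ≈ 8483.3 mm; DoF = Df − Dn = 451.091 − 410.793 ≈ 40.298 mm.
Setup B: H = 70²/(5.6×0.052) + 70 ≈ 16896.9 mm; DoF = Df − Dn = 2119.21 − 1705.53 ≈ 413.68 mm.
Ratio = 413.68 / 40.298 ≈ 10.3.

10.3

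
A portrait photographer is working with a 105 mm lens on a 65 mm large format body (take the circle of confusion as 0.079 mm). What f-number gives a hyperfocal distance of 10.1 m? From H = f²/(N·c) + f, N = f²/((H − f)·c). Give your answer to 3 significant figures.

Rearrange H = f²/(N·c) + f for N: N = f² / ((H − f)·c).
N = 105² / ((10100 − 105) × 0.079) = 11025 / 789.6 ≈ 14.

f/14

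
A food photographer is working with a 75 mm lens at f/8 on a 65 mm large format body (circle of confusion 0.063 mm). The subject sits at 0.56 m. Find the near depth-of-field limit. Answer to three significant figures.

Hyperfocal distance H = f²/(N·c) + f = 75²/(8 × 0.063) + 75 = 5625/0.504 + 75 ≈ 11235.7 mm ≈ 11.24 m.
Near limit Dn = s·(H − f)/(H + s − 2f) = 560 × (11235.7 − 75) / (11235.7 + 560 − 2 × 75) = 560 × 11160.7 / 11645.7 ≈ 536.68 mm ≈ 0.537 m.

0.537 m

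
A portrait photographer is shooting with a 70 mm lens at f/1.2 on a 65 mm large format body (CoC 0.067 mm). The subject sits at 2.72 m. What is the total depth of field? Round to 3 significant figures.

237 mm

Hyperfocal distance H = f²/(N·c) + f = 70²/(1.2 × 0.067) + 70 = 4900/0.0804 + 70 ≈ 61015.3 mm ≈ 61.02 m.
Near limit Dn = s·(H − f)/(H + s − 2f) = 2720 × (61015.3 − 70) / (61015.3 + 2720 − 2 × 70) = 2720 × 60945.3 / 63595.3 ≈ 2606.66 mm.
Far limit Df = s·(H − f)/(H − s) = 2720 × (61015.3 − 70) / (61015.3 − 2720) = 2720 × 60945.3 / 58295.3 ≈ 2843.65 mm.
Depth of field = Df − Dn = 2843.65 − 2606.66 ≈ 236.99 mm.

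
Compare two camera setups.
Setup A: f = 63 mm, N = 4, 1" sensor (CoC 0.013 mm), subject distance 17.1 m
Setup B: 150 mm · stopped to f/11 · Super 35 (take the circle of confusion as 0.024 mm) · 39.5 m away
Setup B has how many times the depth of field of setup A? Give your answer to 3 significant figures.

Setup A: H = 63²/(4×0.013) + 63 ≈ 76389.9 mm; DoF = Df − Dn = 22013.7 − 13979.6 ≈ 8034.1 mm.
Setup B: H = 150²/(11×0.024) + 150 ≈ 85377.3 mm; DoF = Df − Dn = 73380 − 27023 ≈ 46357 mm.
Ratio = 46357 / 8034.1 ≈ 5.77.

5.77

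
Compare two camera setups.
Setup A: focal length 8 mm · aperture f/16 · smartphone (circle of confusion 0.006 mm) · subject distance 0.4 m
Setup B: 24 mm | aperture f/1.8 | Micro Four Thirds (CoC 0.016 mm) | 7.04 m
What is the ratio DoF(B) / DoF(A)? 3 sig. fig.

Setup A: H = 8²/(16×0.006) + 8 ≈ 674.7 mm; DoF = Df − Dn = 970.87 − 251.89 ≈ 718.98 mm.
Setup B: H = 24²/(1.8×0.016) + 24 ≈ 20024.0 mm; DoF = Df − Dn = 10844.1 − 5211.7 ≈ 5632.4 mm.
Ratio = 5632.4 / 718.98 ≈ 7.83.

7.83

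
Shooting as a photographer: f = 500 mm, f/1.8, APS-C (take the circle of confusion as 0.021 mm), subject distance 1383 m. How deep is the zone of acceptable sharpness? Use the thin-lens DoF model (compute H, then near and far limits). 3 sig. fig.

605 m

Hyperfocal distance H = f²/(N·c) + f = 500²/(1.8 × 0.021) + 500 = 250000/0.0378 + 500 ≈ 6614256.6 mm ≈ 6614 m.
Near limit Dn = s·(H − f)/(H + s − 2f) = 1383000 × (6614256.6 − 500) / (6614256.6 + 1383000 − 2 × 500) = 1383000 × 6613756.6 / 7996256.6 ≈ 1143888 mm.
Far limit Df = s·(H − f)/(H − s) = 1383000 × (6614256.6 − 500) / (6614256.6 − 1383000) = 1383000 × 6613756.6 / 5231256.6 ≈ 1748495 mm.
Depth of field = Df − Dn = 1748495 − 1143888 ≈ 604607 mm ≈ 605 m.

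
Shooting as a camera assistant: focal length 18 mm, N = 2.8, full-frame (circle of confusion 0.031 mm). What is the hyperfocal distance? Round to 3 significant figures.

3.75 m

Hyperfocal distance H = f²/(N·c) + f = 18²/(2.8 × 0.031) + 18 = 324/0.0868 + 18 ≈ 3750.7 mm ≈ 3.75 m.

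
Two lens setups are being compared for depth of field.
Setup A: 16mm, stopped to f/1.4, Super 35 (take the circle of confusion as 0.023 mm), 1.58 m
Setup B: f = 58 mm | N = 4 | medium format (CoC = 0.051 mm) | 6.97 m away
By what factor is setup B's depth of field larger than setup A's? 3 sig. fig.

Setup A: H = 16²/(1.4×0.023) + 16 ≈ 7966.3 mm; DoF = Df − Dn = 1966.94 − 1320.27 ≈ 646.67 mm.
Setup B: H = 58²/(4×0.051) + 58 ≈ 16548.2 mm; DoF = Df − Dn = 11999.8 − 4911.4 ≈ 7088.4 mm.
Ratio = 7088.4 / 646.67 ≈ 11.0.

11.0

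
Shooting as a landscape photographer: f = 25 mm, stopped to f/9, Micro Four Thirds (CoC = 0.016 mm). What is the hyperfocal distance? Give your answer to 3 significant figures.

4.37 m

Hyperfocal distance H = f²/(N·c) + f = 25²/(9 × 0.016) + 25 = 625/0.144 + 25 ≈ 4365.3 mm ≈ 4.37 m.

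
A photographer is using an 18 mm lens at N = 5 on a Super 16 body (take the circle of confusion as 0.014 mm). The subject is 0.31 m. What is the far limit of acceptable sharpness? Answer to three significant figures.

331 mm

Hyperfocal distance H = f²/(N·c) + f = 18²/(5 × 0.014) + 18 = 324/0.07 + 18 ≈ 4646.6 mm ≈ 4.647 m.
Far limit Df = s·(H − f)/(H − s) = 310 × (4646.6 − 18) / (4646.6 − 310) = 310 × 4628.6 / 4336.6 ≈ 330.87 mm.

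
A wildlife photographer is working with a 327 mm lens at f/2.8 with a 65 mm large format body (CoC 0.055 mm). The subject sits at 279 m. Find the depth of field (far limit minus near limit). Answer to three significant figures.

267 m

Hyperfocal distance H = f²/(N·c) + f = 327²/(2.8 × 0.055) + 327 = 106929/0.154 + 327 ≈ 694671.2 mm ≈ 694.7 m.
Near limit Dn = s·(H − f)/(H + s − 2f) = 279000 × (694671.2 − 327) / (694671.2 + 279000 − 2 × 327) = 279000 × 694344.2 / 973017.2 ≈ 199094 mm.
Far limit Df = s·(H − f)/(H − s) = 279000 × (694671.2 − 327) / (694671.2 − 279000) = 279000 × 694344.2 / 415671.2 ≈ 466046 mm.
Depth of field = Df − Dn = 466046 − 199094 ≈ 266952 mm ≈ 267 m.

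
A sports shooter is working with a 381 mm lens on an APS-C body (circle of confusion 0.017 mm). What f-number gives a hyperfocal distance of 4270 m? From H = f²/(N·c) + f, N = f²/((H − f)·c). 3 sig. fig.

Rearrange H = f²/(N·c) + f for N: N = f² / ((H − f)·c).
N = 381² / ((4270000 − 381) × 0.017) = 145161 / 72584 ≈ 2.00.

f/2.00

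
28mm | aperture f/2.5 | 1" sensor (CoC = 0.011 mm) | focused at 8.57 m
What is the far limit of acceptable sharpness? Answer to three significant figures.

12.2 m

Hyperfocal distance H = f²/(N·c) + f = 28²/(2.5 × 0.011) + 28 = 784/0.0275 + 28 ≈ 28537.1 mm ≈ 28.54 m.
Far limit Df = s·(H − f)/(H − s) = 8570 × (28537.1 − 28) / (28537.1 − 8570) = 8570 × 28509.1 / 19967.1 ≈ 12236 mm ≈ 12.2 m.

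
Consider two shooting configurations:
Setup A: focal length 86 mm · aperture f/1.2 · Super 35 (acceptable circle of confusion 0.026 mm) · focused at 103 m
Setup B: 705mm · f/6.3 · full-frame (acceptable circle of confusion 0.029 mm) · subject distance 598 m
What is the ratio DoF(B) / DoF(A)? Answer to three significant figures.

Setup A: H = 86²/(1.2×0.026) + 86 ≈ 237137.3 mm; DoF = Df − Dn = 182025 − 71820 ≈ 110205 mm.
Setup B: H = 705²/(6.3×0.029) + 705 ≈ 2721148.3 mm; DoF = Df − Dn = 766232 − 490342 ≈ 275890 mm.
Ratio = 275890 / 110205 ≈ 2.50.

2.50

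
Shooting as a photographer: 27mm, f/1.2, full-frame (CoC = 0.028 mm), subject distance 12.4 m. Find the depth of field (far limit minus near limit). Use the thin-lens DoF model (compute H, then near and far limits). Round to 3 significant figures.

21.0 m

Hyperfocal distance H = f²/(N·c) + f = 27²/(1.2 × 0.028) + 27 = 729/0.0336 + 27 ≈ 21723.4 mm ≈ 21.72 m.
Near limit Dn = s·(H − f)/(H + s − 2f) = 12400 × (21723.4 − 27) / (21723.4 + 12400 − 2 × 27) = 12400 × 21696.4 / 34069.4 ≈ 7897 mm.
Far limit Df = s·(H − f)/(H − s) = 12400 × (21723.4 − 27) / (21723.4 − 12400) = 12400 × 21696.4 / 9323.4 ≈ 28856 mm.
Depth of field = Df − Dn = 28856 − 7897 ≈ 20959 mm ≈ 21.0 m.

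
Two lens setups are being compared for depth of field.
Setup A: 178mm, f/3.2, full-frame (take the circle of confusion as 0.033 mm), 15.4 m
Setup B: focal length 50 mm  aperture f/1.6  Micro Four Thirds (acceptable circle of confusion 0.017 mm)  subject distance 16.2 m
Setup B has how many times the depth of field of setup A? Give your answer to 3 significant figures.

3.75

Setup A: H = 178²/(3.2×0.033) + 178 ≈ 300215.9 mm; DoF = Df − Dn = 16223.1 − 14656.4 ≈ 1566.7 mm.
Setup B: H = 50²/(1.6×0.017) + 50 ≈ 91961.8 mm; DoF = Df − Dn = 19653.3 − 13778.9 ≈ 5874.4 mm.
Ratio = 5874.4 / 1566.7 ≈ 3.75.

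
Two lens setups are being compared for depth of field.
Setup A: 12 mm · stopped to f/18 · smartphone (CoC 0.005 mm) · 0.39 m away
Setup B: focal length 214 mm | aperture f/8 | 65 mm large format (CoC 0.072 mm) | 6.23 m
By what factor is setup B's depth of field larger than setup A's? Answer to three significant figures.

4.86

Setup A: H = 12²/(18×0.005) + 12 ≈ 1612.0 mm; DoF = Df − Dn = 510.64 − 315.47 ≈ 195.17 mm.
Setup B: H = 214²/(8×0.072) + 214 ≈ 79720.9 mm; DoF = Df − Dn = 6739.99 − 5791.76 ≈ 948.23 mm.
Ratio = 948.23 / 195.17 ≈ 4.86.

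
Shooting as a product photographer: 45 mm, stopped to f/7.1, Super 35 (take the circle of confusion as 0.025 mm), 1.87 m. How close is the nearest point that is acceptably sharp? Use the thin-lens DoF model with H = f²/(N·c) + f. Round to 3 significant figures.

Hyperfocal distance H = f²/(N·c) + f = 45²/(7.1 × 0.025) + 45 = 2025/0.1775 + 45 ≈ 11453.5 mm ≈ 11.45 m.
Near limit Dn = s·(H − f)/(H + s − 2f) = 1870 × (11453.5 − 45) / (11453.5 + 1870 − 2 × 45) = 1870 × 11408.5 / 13233.5 ≈ 1612.1 mm ≈ 1.61 m.

1.61 m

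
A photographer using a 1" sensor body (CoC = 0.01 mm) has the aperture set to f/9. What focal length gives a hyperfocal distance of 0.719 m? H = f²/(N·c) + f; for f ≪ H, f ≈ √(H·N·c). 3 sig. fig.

8.00 mm

From H = f²/(N·c) + f, with f ≪ H: f ≈ √(H·N·c) = √(719 × 9 × 0.01) = √64.710 ≈ 8.044 mm.
Exact: f² + N·c·f − N·c·H = 0 ⇒ f = (−N·c + √((N·c)² + 4·N·c·H))/2 = (−0.09 + √258.85)/2 ≈ 7.9994 mm ≈ 8.00 mm.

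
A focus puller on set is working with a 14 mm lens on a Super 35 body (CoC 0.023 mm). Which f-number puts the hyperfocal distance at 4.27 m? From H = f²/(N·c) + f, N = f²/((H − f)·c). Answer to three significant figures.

f/2.00

Rearrange H = f²/(N·c) + f for N: N = f² / ((H − f)·c).
N = 14² / ((4270 − 14) × 0.023) = 196 / 97.89 ≈ 2.00.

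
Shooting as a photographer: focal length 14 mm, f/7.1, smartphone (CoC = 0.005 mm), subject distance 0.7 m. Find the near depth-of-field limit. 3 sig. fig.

0.623 m

Hyperfocal distance H = f²/(N·c) + f = 14²/(7.1 × 0.005) + 14 = 196/0.0355 + 14 ≈ 5535.1 mm ≈ 5.535 m.
Near limit Dn = s·(H − f)/(H + s − 2f) = 700 × (5535.1 − 14) / (5535.1 + 700 − 2 × 14) = 700 × 5521.1 / 6207.1 ≈ 622.64 mm ≈ 0.623 m.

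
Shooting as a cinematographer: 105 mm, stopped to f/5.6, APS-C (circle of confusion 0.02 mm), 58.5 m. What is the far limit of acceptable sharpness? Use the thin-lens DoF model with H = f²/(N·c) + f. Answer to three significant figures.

Hyperfocal distance H = f²/(N·c) + f = 105²/(5.6 × 0.02) + 105 = 11025/0.112 + 105 ≈ 98542.5 mm ≈ 98.54 m.
Far limit Df = s·(H − f)/(H − s) = 58500 × (98542.5 − 105) / (98542.5 − 58500) = 58500 × 98437.5 / 40042.5 ≈ 143812 mm ≈ 144 m.

144 m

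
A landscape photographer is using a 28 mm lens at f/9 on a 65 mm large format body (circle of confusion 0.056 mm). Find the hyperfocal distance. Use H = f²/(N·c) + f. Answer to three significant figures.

Hyperfocal distance H = f²/(N·c) + f = 28²/(9 × 0.056) + 28 = 784/0.504 + 28 ≈ 1583.6 mm ≈ 1.58 m.

1.58 m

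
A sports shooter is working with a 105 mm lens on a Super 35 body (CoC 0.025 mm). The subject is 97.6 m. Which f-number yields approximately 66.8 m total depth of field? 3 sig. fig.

f/1.40

Write h = H − f = f²/(N·c). The thin-lens limits are Dn = s·h/(h + (s−f)) and Df = s·h/(h − (s−f)), so DoF = Df − Dn = 2·s·(s−f)·h / (h² − (s−f)²).
That is a quadratic in h: DoF·h² − 2·s·(s−f)·h − DoF·(s−f)² = 0 ⇒ h = (s−f)·(s + √(s² + DoF²)) / DoF = 97495 × (97600 + √(97600² + 66800²)) / 66800 = 97495 × (97600 + 118271) / 66800 ≈ 315065 mm.
Then N = f²/(c·h) = 105² / (0.025 × 315065) = 11025 / 7876.6 ≈ 1.40.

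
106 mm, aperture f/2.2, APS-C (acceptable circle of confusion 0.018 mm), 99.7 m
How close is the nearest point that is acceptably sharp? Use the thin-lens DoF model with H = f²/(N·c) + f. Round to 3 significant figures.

Hyperfocal distance H = f²/(N·c) + f = 106²/(2.2 × 0.018) + 106 = 11236/0.0396 + 106 ≈ 283843.4 mm ≈ 283.8 m.
Near limit Dn = s·(H − f)/(H + s − 2f) = 99700 × (283843.4 − 106) / (283843.4 + 99700 − 2 × 106) = 99700 × 283737.4 / 383331.4 ≈ 73797 mm ≈ 73.8 m.

73.8 m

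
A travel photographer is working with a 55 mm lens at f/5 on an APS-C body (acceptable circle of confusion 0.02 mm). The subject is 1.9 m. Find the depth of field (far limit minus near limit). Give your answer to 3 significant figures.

233 mm

Hyperfocal distance H = f²/(N·c) + f = 55²/(5 × 0.02) + 55 = 3025/0.1 + 55 ≈ 30305.0 mm ≈ 30.30 m.
Near limit Dn = s·(H − f)/(H + s − 2f) = 1900 × (30305.0 − 55) / (30305.0 + 1900 − 2 × 55) = 1900 × 30250.0 / 32095.0 ≈ 1790.78 mm.
Far limit Df = s·(H − f)/(H − s) = 1900 × (30305.0 − 55) / (30305.0 − 1900) = 1900 × 30250.0 / 28405.0 ≈ 2023.41 mm.
Depth of field = Df − Dn = 2023.41 − 1790.78 ≈ 232.63 mm.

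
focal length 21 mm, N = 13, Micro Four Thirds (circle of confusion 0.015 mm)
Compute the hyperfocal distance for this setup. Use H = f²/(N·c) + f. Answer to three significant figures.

Hyperfocal distance H = f²/(N·c) + f = 21²/(13 × 0.015) + 21 = 441/0.195 + 21 ≈ 2282.5 mm ≈ 2.28 m.

2.28 m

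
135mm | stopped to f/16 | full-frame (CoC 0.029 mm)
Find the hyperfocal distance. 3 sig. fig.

39.4 m

Hyperfocal distance H = f²/(N·c) + f = 135²/(16 × 0.029) + 135 = 18225/0.464 + 135 ≈ 39413.0 mm ≈ 39.4 m.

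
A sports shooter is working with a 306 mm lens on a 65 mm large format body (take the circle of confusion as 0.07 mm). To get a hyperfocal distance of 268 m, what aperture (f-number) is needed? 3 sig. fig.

Rearrange H = f²/(N·c) + f for N: N = f² / ((H − f)·c).
N = 306² / ((268000 − 306) × 0.07) = 93636 / 18739 ≈ 5.

f/5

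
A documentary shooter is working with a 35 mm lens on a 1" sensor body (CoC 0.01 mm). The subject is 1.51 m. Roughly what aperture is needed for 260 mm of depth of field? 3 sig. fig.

Write h = H − f = f²/(N·c). The thin-lens limits are Dn = s·h/(h + (s−f)) and Df = s·h/(h − (s−f)), so DoF = Df − Dn = 2·s·(s−f)·h / (h² − (s−f)²).
That is a quadratic in h: DoF·h² − 2·s·(s−f)·h − DoF·(s−f)² = 0 ⇒ h = (s−f)·(s + √(s² + DoF²)) / DoF = 1475 × (1510 + √(1510² + 260²)) / 260 = 1475 × (1510 + 1532.22) / 260 ≈ 17259 mm.
Then N = f²/(c·h) = 35² / (0.01 × 17259) = 1225 / 172.59 ≈ 7.10.

f/7.10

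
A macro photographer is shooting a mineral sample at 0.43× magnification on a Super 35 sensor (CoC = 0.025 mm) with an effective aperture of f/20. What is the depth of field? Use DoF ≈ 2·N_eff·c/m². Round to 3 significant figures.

5.41 mm

At magnification m, DoF ≈ 2·N_eff·c/m² = 2 × 20 × 0.025 / 0.43² = 1 / 0.1849 ≈ 5.41 mm.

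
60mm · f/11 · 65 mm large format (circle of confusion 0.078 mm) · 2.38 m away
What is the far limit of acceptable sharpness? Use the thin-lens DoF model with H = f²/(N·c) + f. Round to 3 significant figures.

Hyperfocal distance H = f²/(N·c) + f = 60²/(11 × 0.078) + 60 = 3600/0.858 + 60 ≈ 4255.8 mm ≈ 4.256 m.
Far limit Df = s·(H − f)/(H − s) = 2380 × (4255.8 − 60) / (4255.8 − 2380) = 2380 × 4195.8 / 1875.8 ≈ 5323.6 mm ≈ 5.32 m.

5.32 m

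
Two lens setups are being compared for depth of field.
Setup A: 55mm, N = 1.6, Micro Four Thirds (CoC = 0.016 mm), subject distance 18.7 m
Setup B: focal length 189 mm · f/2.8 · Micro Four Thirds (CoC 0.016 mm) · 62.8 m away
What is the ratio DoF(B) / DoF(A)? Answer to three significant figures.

1.64

Setup A: H = 55²/(1.6×0.016) + 55 ≈ 118219.1 mm; DoF = Df − Dn = 22203.5 − 16151.5 ≈ 6052.0 mm.
Setup B: H = 189²/(2.8×0.016) + 189 ≈ 797532.8 mm; DoF = Df − Dn = 68151.6 − 58227.7 ≈ 9923.9 mm.
Ratio = 9923.9 / 6052.0 ≈ 1.64.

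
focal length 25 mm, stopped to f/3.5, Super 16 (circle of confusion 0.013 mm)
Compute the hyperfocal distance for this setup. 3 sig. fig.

Hyperfocal distance H = f²/(N·c) + f = 25²/(3.5 × 0.013) + 25 = 625/0.0455 + 25 ≈ 13761.3 mm ≈ 13.8 m.

13.8 m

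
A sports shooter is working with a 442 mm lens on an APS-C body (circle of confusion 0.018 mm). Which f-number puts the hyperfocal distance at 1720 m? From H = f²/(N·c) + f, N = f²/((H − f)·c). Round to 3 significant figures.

Rearrange H = f²/(N·c) + f for N: N = f² / ((H − f)·c).
N = 442² / ((1720000 − 442) × 0.018) = 195364 / 30952 ≈ 6.31.

f/6.31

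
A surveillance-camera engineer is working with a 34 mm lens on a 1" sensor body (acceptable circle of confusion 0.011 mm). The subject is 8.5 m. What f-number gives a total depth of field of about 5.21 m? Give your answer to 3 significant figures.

f/3.50

Write h = H − f = f²/(N·c). The thin-lens limits are Dn = s·h/(h + (s−f)) and Df = s·h/(h − (s−f)), so DoF = Df − Dn = 2·s·(s−f)·h / (h² − (s−f)²).
That is a quadratic in h: DoF·h² − 2·s·(s−f)·h − DoF·(s−f)² = 0 ⇒ h = (s−f)·(s + √(s² + DoF²)) / DoF = 8466 × (8500 + √(8500² + 5210²)) / 5210 = 8466 × (8500 + 9969.66) / 5210 ≈ 30012 mm.
Then N = f²/(c·h) = 34² / (0.011 × 30012) = 1156 / 330.14 ≈ 3.50.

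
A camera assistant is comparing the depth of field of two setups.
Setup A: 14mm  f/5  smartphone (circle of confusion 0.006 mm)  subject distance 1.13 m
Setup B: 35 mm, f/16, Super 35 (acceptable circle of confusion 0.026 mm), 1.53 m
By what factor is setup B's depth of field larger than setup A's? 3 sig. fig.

5.26

Setup A: H = 14²/(5×0.006) + 14 ≈ 6547.3 mm; DoF = Df − Dn = 1362.79 − 965.14 ≈ 397.65 mm.
Setup B: H = 35²/(16×0.026) + 35 ≈ 2979.7 mm; DoF = Df − Dn = 3107.8 − 1014.8 ≈ 2093.0 mm.
Ratio = 2093.0 / 397.65 ≈ 5.26.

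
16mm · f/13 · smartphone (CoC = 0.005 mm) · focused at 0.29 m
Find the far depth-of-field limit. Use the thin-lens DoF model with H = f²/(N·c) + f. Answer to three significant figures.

Hyperfocal distance H = f²/(N·c) + f = 16²/(13 × 0.005) + 16 = 256/0.065 + 16 ≈ 3954.5 mm ≈ 3.954 m.
Far limit Df = s·(H − f)/(H − s) = 290 × (3954.5 − 16) / (3954.5 − 290) = 290 × 3938.5 / 3664.5 ≈ 311.68 mm.

312 mm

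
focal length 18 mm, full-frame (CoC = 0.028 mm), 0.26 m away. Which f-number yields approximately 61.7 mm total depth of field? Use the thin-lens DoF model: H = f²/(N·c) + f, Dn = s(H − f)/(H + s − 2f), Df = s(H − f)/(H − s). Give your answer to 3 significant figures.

f/5.60

Write h = H − f = f²/(N·c). The thin-lens limits are Dn = s·h/(h + (s−f)) and Df = s·h/(h − (s−f)), so DoF = Df − Dn = 2·s·(s−f)·h / (h² − (s−f)²).
That is a quadratic in h: DoF·h² − 2·s·(s−f)·h − DoF·(s−f)² = 0 ⇒ h = (s−f)·(s + √(s² + DoF²)) / DoF = 242 × (260 + √(260² + 61.7²)) / 61.7 = 242 × (260 + 267.221) / 61.7 ≈ 2067.9 mm.
Then N = f²/(c·h) = 18² / (0.028 × 2067.9) = 324 / 57.900 ≈ 5.60.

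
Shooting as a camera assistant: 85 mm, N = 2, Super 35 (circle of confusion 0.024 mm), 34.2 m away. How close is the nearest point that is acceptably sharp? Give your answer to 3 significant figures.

27.9 m

Hyperfocal distance H = f²/(N·c) + f = 85²/(2 × 0.024) + 85 = 7225/0.048 + 85 ≈ 150605.8 mm ≈ 150.6 m.
Near limit Dn = s·(H − f)/(H + s − 2f) = 34200 × (150605.8 − 85) / (150605.8 + 34200 − 2 × 85) = 34200 × 150520.8 / 184635.8 ≈ 27881 mm ≈ 27.9 m.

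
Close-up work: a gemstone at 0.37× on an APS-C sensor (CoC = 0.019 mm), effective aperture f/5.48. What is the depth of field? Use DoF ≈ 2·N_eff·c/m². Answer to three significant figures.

1.52 mm

At magnification m, DoF ≈ 2·N_eff·c/m² = 2 × 5.48 × 0.019 / 0.37² = 0.2082 / 0.1369 ≈ 1.52 mm.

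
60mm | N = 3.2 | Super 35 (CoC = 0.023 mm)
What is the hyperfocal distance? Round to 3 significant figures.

Hyperfocal distance H = f²/(N·c) + f = 60²/(3.2 × 0.023) + 60 = 3600/0.0736 + 60 ≈ 48973.0 mm ≈ 49.0 m.

49.0 m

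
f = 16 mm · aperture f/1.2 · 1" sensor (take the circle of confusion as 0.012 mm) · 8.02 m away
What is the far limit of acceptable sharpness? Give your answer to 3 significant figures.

Hyperfocal distance H = f²/(N·c) + f = 16²/(1.2 × 0.012) + 16 = 256/0.0144 + 16 ≈ 17793.8 mm ≈ 17.79 m.
Far limit Df = s·(H − f)/(H − s) = 8020 × (17793.8 − 16) / (17793.8 − 8020) = 8020 × 17777.8 / 9773.8 ≈ 14588 mm ≈ 14.6 m.

14.6 m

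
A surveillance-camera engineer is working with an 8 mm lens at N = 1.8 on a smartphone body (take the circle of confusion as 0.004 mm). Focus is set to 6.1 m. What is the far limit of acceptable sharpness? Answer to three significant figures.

Hyperfocal distance H = f²/(N·c) + f = 8²/(1.8 × 0.004) + 8 = 64/0.0072 + 8 ≈ 8896.9 mm ≈ 8.897 m.
Far limit Df = s·(H − f)/(H − s) = 6100 × (8896.9 − 8) / (8896.9 − 6100) = 6100 × 8888.9 / 2796.9 ≈ 19387 mm ≈ 19.4 m.

19.4 m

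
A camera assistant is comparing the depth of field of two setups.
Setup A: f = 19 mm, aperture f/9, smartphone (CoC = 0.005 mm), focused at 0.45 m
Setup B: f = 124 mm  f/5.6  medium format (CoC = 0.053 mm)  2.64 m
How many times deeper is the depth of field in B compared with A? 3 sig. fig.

Setup A: H = 19²/(9×0.005) + 19 ≈ 8041.2 mm; DoF = Df − Dn = 475.549 − 427.056 ≈ 48.493 mm.
Setup B: H = 124²/(5.6×0.053) + 124 ≈ 51929.9 mm; DoF = Df − Dn = 2774.76 − 2517.72 ≈ 257.04 mm.
Ratio = 257.04 / 48.493 ≈ 5.30.

5.30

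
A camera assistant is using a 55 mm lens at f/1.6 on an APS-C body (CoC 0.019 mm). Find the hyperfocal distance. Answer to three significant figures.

Hyperfocal distance H = f²/(N·c) + f = 55²/(1.6 × 0.019) + 55 = 3025/0.0304 + 55 ≈ 99561.6 mm ≈ 99.6 m.

99.6 m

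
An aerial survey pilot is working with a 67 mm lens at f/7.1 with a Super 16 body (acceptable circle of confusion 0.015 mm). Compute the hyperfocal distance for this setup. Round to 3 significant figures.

42.2 m

Hyperfocal distance H = f²/(N·c) + f = 67²/(7.1 × 0.015) + 67 = 4489/0.1065 + 67 ≈ 42217.2 mm ≈ 42.2 m.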